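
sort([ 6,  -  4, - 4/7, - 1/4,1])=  [ - 4, - 4/7,-1/4 , 1 , 6] 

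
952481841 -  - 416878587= 1369360428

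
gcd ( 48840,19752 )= 24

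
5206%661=579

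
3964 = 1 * 3964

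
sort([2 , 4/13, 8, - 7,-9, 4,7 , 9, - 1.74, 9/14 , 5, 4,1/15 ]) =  [ - 9, - 7, - 1.74, 1/15, 4/13 , 9/14,  2, 4, 4, 5,7, 8,9] 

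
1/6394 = 1/6394 =0.00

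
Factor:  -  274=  - 2^1 *137^1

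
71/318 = 71/318 = 0.22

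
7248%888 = 144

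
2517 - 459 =2058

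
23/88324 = 23/88324 = 0.00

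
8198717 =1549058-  - 6649659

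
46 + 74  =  120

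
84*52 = 4368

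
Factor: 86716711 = 17^1*761^1*6703^1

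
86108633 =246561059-160452426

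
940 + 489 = 1429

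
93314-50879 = 42435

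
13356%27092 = 13356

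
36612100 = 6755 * 5420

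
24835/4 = 6208 + 3/4  =  6208.75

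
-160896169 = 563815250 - 724711419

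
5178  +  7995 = 13173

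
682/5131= 682/5131 = 0.13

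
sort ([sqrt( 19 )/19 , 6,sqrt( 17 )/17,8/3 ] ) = [ sqrt( 19)/19 , sqrt(17) /17,8/3, 6]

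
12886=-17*( - 758) 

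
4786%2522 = 2264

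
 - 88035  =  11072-99107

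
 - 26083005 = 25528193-51611198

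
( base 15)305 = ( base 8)1250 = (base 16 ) 2a8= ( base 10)680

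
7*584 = 4088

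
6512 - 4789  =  1723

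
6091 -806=5285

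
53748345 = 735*73127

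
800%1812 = 800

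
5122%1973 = 1176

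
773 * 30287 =23411851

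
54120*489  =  26464680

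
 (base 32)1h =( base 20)29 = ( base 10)49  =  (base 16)31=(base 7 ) 100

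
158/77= 2 + 4/77 = 2.05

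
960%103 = 33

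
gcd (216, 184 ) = 8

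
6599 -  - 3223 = 9822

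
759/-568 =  - 2+377/568 = - 1.34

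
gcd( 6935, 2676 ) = 1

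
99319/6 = 16553 + 1/6  =  16553.17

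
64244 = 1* 64244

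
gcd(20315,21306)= 1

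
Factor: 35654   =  2^1 * 17827^1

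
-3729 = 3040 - 6769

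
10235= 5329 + 4906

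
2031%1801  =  230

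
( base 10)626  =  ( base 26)O2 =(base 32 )JI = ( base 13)392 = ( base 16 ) 272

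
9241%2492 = 1765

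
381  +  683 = 1064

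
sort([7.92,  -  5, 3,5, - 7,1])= [ - 7, - 5, 1,  3,5, 7.92]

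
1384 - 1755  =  -371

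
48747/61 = 799 + 8/61 = 799.13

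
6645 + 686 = 7331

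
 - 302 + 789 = 487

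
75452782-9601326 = 65851456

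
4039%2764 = 1275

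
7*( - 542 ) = -3794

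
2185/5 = 437 = 437.00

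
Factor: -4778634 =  - 2^1*3^1*7^1 * 113777^1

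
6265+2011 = 8276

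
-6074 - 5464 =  - 11538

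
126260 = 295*428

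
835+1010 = 1845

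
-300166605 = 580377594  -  880544199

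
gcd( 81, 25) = 1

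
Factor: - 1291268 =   -  2^2 * 11^1*29347^1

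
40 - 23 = 17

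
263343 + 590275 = 853618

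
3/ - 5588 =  - 3/5588 = -0.00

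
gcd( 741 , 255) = 3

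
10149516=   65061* 156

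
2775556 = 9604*289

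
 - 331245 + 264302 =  - 66943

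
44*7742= 340648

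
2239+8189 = 10428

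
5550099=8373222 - 2823123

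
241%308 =241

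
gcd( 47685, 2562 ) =3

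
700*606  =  424200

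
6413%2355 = 1703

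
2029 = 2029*1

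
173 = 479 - 306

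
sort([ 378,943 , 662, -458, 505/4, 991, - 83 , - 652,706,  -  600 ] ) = [ - 652, - 600, - 458, - 83, 505/4,378,662,706,943,991] 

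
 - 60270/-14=4305 + 0/1 = 4305.00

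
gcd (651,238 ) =7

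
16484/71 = 232 + 12/71 = 232.17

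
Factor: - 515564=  - 2^2*7^1*18413^1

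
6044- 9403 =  - 3359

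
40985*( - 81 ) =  - 3319785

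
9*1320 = 11880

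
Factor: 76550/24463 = 2^1*5^2*17^(-1)*1439^( - 1)*1531^1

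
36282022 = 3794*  9563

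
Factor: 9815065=5^1 * 13^1 * 31^1*4871^1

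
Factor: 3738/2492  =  2^(-1 )*3^1=3/2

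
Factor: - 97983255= - 3^1*  5^1 * 577^1*11321^1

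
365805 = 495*739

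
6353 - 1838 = 4515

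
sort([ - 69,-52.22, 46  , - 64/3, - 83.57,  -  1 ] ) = [-83.57 ,- 69 ,-52.22, - 64/3,- 1, 46]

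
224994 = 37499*6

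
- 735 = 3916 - 4651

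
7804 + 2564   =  10368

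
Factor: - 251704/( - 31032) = 3^(  -  2)*73^1 = 73/9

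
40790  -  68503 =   -  27713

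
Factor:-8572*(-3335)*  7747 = 2^2*5^1 * 23^1*29^1 * 61^1*127^1*2143^1 = 221468292140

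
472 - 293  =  179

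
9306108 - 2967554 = 6338554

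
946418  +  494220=1440638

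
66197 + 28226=94423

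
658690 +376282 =1034972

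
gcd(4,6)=2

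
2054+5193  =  7247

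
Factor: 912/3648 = 2^( - 2) =1/4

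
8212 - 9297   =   - 1085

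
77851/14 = 77851/14 = 5560.79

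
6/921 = 2/307 =0.01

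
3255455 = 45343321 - 42087866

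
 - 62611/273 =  - 230 + 179/273  =  - 229.34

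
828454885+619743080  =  1448197965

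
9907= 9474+433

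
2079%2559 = 2079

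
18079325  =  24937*725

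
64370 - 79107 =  - 14737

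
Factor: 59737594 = 2^1* 7^1* 257^1*16603^1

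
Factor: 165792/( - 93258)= -2^4 * 3^( - 2) = - 16/9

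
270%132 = 6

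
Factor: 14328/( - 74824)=  -  9/47 =- 3^2 * 47^ ( - 1)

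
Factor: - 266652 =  - 2^2  *3^4*823^1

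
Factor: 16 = 2^4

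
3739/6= 623+1/6 = 623.17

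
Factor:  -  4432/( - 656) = 277/41 =41^( - 1)*277^1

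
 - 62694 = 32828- 95522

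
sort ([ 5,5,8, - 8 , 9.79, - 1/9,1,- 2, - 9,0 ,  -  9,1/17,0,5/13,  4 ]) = [ - 9, - 9, - 8 , - 2, - 1/9,0, 0,1/17,  5/13,1,4,5,5,  8,9.79 ]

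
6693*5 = 33465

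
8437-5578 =2859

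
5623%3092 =2531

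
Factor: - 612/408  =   - 3/2 = - 2^( - 1)*3^1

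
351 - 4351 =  - 4000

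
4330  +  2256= 6586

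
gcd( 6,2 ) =2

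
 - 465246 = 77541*( - 6)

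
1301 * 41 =53341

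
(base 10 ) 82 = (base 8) 122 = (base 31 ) 2k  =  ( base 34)2E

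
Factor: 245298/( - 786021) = - 81766/262007  =  - 2^1*40883^1*262007^( - 1) 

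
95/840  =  19/168 = 0.11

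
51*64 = 3264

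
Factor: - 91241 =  - 23^1*3967^1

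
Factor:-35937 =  - 3^3*11^3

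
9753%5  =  3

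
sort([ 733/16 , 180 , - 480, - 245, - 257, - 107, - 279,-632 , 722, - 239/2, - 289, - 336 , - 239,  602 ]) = [- 632, - 480, - 336, - 289, - 279, - 257, - 245 , - 239, - 239/2, - 107,733/16, 180,602, 722 ] 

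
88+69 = 157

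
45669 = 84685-39016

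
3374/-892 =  - 4 + 97/446  =  -3.78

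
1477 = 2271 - 794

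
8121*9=73089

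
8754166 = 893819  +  7860347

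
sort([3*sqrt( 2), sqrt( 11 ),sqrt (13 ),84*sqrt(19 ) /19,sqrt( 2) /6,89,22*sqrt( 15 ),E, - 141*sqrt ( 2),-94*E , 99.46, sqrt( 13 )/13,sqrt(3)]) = [ - 94 * E,-141*sqrt(2 ), sqrt( 2)/6, sqrt( 13 ) /13, sqrt( 3 ),E,sqrt (11 ) , sqrt( 13),3 *sqrt( 2),  84*sqrt(19)/19,  22 * sqrt(15 ), 89,99.46 ] 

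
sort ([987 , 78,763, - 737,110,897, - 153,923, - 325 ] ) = [ - 737, - 325, - 153,78,  110, 763 , 897, 923,987]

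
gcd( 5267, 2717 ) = 1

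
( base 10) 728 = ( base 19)206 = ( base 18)248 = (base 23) 18F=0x2D8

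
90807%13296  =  11031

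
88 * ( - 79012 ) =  - 6953056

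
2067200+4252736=6319936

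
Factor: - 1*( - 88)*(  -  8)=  - 704 = - 2^6*11^1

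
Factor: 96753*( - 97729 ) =-3^1*32251^1*97729^1 = - 9455573937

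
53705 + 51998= 105703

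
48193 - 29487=18706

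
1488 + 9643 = 11131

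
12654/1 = 12654 = 12654.00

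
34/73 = 34/73=0.47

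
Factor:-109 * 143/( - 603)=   15587/603=3^( - 2 )*11^1 *13^1  *  67^ (-1)*109^1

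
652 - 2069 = - 1417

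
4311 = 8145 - 3834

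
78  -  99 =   -  21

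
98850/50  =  1977 = 1977.00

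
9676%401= 52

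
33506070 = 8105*4134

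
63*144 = 9072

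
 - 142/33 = - 142/33 = - 4.30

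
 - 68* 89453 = -6082804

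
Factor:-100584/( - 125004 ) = 762/947= 2^1 * 3^1 * 127^1*947^( - 1)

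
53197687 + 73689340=126887027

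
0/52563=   0  =  0.00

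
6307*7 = 44149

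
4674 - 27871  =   - 23197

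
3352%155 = 97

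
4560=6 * 760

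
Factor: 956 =2^2 *239^1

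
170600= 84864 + 85736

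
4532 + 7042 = 11574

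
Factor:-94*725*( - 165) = 11244750 = 2^1*3^1*5^3*11^1*29^1*47^1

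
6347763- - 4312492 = 10660255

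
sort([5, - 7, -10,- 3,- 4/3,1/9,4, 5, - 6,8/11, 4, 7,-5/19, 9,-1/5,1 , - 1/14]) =[  -  10, - 7, - 6,-3,-4/3, - 5/19,-1/5, - 1/14, 1/9  ,  8/11, 1,4,4,5,5, 7,  9] 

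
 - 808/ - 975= 808/975 = 0.83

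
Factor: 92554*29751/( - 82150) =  - 1376787027/41075 = -3^1*5^( - 2 )*7^1*11^1 *31^( - 1 )*47^1*53^( - 1 )*211^1 * 601^1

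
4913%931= 258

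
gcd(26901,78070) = 1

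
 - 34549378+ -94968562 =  - 129517940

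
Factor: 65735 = 5^1*13147^1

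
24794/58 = 12397/29 = 427.48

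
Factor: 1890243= 3^3 *70009^1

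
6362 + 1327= 7689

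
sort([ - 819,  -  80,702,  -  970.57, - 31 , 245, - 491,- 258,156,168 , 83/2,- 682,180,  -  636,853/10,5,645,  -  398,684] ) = [ - 970.57,-819,-682, - 636, - 491, - 398, - 258,-80, - 31,5,83/2,853/10, 156, 168,  180,  245,645, 684,702]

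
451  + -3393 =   -  2942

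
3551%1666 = 219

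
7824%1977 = 1893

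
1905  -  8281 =-6376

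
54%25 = 4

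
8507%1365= 317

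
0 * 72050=0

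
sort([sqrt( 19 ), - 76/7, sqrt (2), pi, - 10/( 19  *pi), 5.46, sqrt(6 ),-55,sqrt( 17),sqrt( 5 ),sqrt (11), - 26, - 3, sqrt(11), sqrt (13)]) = [ - 55, - 26, - 76/7, - 3,  -  10/ (19*pi), sqrt ( 2 ),sqrt ( 5), sqrt(6 ), pi, sqrt( 11), sqrt (11),sqrt( 13),sqrt( 17 ), sqrt (19 ), 5.46] 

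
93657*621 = 58160997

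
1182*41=48462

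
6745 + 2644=9389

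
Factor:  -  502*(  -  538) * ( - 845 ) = -228214220 = - 2^2*5^1*13^2 * 251^1*269^1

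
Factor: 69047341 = 11^1*809^1* 7759^1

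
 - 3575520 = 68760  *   ( - 52)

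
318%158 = 2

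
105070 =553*190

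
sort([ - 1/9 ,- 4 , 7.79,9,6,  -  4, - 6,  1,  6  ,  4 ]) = [ - 6, - 4,-4, - 1/9,  1,4, 6,6, 7.79, 9] 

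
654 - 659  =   - 5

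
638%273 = 92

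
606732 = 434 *1398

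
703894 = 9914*71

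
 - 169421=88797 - 258218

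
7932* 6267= 49709844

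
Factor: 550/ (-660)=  - 5/6 = - 2^( - 1)*3^( - 1)*5^1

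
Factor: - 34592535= -3^3*5^1*17^1*15073^1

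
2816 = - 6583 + 9399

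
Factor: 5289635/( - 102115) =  - 17^1*1571^(-1)*4787^1  =  -  81379/1571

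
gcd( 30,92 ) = 2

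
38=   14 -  - 24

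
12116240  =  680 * 17818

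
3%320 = 3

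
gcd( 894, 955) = 1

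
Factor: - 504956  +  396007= - 108949^1  =  - 108949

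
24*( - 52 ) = -1248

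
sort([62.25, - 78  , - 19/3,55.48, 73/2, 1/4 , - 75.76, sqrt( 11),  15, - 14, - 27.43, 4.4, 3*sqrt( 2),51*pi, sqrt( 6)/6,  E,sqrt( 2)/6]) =[-78, - 75.76, - 27.43,  -  14, - 19/3,  sqrt( 2)/6, 1/4,sqrt( 6)/6 , E, sqrt(11 ), 3*sqrt(2),  4.4, 15,73/2, 55.48,62.25,51*pi]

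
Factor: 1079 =13^1*83^1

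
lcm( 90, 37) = 3330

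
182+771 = 953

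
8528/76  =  2132/19=   112.21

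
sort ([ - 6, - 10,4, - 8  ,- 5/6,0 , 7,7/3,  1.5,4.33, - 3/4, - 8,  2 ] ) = [ - 10, - 8, - 8, - 6, - 5/6,-3/4,0,1.5 , 2,7/3, 4,4.33,  7] 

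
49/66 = 49/66=0.74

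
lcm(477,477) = 477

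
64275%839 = 511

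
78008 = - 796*( - 98)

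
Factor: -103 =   -  103^1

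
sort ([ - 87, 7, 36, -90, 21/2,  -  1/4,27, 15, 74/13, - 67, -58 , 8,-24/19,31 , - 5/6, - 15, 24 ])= [ - 90,-87,- 67, - 58, - 15, - 24/19, - 5/6 , - 1/4,74/13, 7,8, 21/2, 15, 24,27, 31,36 ]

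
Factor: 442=2^1*13^1* 17^1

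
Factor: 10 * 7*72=2^4 * 3^2*5^1*7^1 = 5040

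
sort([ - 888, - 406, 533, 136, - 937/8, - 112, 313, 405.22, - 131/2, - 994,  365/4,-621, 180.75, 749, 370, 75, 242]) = [ - 994,  -  888, - 621, - 406,-937/8, - 112, - 131/2, 75,365/4, 136,  180.75, 242,313,370,  405.22, 533, 749]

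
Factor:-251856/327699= - 2^4*11^1*229^( - 1) = - 176/229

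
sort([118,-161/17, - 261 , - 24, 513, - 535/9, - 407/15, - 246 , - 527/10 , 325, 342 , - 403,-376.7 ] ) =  [-403,-376.7, - 261 , - 246,-535/9, - 527/10, - 407/15, - 24, - 161/17,  118,325,  342,  513]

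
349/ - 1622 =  - 349/1622 = - 0.22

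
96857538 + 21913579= 118771117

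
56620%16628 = 6736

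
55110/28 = 27555/14 = 1968.21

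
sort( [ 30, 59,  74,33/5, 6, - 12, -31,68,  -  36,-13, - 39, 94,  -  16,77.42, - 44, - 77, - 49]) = [ - 77 ,  -  49,  -  44,  -  39, - 36,-31, - 16, - 13, - 12,  6 , 33/5,  30,59, 68,74,77.42, 94]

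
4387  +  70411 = 74798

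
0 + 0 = 0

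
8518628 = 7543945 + 974683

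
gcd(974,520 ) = 2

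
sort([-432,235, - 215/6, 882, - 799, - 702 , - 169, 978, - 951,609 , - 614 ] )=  [ - 951, -799, - 702, - 614, - 432, - 169, - 215/6, 235, 609, 882, 978]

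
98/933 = 98/933 = 0.11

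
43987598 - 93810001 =-49822403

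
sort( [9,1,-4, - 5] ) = [ - 5,-4, 1, 9] 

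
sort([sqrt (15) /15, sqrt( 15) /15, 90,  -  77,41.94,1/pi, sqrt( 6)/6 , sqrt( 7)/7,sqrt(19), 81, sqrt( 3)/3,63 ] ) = [ - 77, sqrt(  15) /15, sqrt( 15) /15, 1/pi , sqrt(7)/7, sqrt(6 )/6 , sqrt (3)/3,sqrt (19), 41.94,63, 81 , 90]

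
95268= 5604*17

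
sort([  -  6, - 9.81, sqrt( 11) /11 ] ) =[ - 9.81,-6, sqrt(11 ) /11 ] 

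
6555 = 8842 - 2287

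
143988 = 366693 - 222705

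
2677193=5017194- 2340001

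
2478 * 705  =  1746990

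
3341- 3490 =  - 149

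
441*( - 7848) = -3460968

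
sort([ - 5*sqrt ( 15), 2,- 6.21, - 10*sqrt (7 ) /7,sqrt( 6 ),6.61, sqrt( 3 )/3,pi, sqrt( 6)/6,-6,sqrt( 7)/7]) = [ - 5* sqrt( 15), - 6.21, - 6, - 10*sqrt( 7 )/7,sqrt( 7 )/7, sqrt( 6)/6,sqrt(3)/3,2,sqrt (6),pi , 6.61]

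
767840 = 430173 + 337667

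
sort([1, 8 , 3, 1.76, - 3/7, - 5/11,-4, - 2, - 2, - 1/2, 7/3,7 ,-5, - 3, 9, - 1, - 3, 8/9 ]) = [-5,-4,-3, -3,-2, -2,- 1, - 1/2, - 5/11, - 3/7,8/9, 1,1.76,  7/3, 3, 7, 8,9]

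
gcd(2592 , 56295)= 81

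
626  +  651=1277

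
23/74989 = 23/74989 =0.00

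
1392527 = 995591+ 396936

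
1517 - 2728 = -1211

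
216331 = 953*227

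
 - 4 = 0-4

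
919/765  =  1+154/765 = 1.20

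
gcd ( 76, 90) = 2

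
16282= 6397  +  9885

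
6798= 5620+1178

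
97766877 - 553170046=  - 455403169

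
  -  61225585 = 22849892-84075477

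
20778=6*3463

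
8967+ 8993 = 17960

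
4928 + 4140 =9068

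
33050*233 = 7700650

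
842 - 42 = 800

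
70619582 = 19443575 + 51176007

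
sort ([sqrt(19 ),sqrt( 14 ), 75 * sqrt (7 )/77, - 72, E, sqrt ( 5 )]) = [ - 72, sqrt( 5 ), 75*sqrt(7 ) /77,E, sqrt ( 14 ), sqrt(19) ] 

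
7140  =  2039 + 5101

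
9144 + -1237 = 7907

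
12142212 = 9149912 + 2992300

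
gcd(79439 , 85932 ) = 1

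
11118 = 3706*3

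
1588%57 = 49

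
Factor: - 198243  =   - 3^2*22027^1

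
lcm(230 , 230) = 230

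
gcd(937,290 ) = 1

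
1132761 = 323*3507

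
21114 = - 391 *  ( - 54) 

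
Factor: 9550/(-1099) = - 2^1 * 5^2 * 7^(  -  1)*157^ ( - 1)*191^1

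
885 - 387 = 498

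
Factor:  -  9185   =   - 5^1 *11^1*167^1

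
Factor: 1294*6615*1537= 2^1*3^3*5^1*7^2 * 29^1*53^1*647^1 = 13156427970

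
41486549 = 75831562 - 34345013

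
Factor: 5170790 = 2^1*5^1*517079^1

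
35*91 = 3185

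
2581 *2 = 5162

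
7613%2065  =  1418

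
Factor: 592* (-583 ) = -2^4*11^1 * 37^1 * 53^1 = - 345136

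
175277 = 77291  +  97986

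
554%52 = 34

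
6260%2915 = 430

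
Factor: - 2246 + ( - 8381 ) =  - 10627^1= - 10627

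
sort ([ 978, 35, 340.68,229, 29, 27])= [ 27, 29,  35,229,340.68,978]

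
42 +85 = 127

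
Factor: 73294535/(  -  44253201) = -3^( - 1 ) * 5^1 * 14658907^1*14751067^ ( - 1)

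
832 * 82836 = 68919552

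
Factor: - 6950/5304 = - 3475/2652 = - 2^( - 2 )*3^ (-1)*5^2*13^( -1)*17^(-1 )*139^1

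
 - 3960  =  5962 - 9922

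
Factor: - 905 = - 5^1*181^1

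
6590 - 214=6376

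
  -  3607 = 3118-6725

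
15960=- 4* ( - 3990 ) 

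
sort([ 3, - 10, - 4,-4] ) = [-10, - 4, - 4,3 ]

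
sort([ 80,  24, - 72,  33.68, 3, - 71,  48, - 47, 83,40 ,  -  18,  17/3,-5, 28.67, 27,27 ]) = [ - 72, - 71, - 47 , - 18 , - 5, 3,17/3,  24,27, 27,28.67, 33.68, 40, 48,80, 83]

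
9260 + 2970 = 12230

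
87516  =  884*99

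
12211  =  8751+3460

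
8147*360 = 2932920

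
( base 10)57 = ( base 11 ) 52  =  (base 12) 49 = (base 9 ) 63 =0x39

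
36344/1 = 36344  =  36344.00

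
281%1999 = 281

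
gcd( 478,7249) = 1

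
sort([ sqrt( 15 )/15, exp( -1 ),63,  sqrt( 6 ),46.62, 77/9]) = [ sqrt(15)/15,exp( - 1),sqrt(6 ),77/9,46.62,63]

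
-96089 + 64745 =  - 31344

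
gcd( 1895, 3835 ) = 5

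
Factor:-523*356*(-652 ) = 121394576= 2^4 * 89^1*163^1*523^1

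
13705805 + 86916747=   100622552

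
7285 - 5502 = 1783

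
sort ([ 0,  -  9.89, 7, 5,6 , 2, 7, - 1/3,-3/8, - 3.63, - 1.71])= [ - 9.89, -3.63, - 1.71,- 3/8, - 1/3, 0,2, 5,  6, 7, 7] 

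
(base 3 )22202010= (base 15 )1D50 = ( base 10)6375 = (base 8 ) 14347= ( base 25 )a50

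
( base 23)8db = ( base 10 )4542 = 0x11BE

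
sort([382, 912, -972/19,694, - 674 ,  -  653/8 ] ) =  [ - 674,  -  653/8, - 972/19 , 382 , 694 , 912 ] 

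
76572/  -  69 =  - 1110 + 6/23 = - 1109.74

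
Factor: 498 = 2^1*3^1*83^1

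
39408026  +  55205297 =94613323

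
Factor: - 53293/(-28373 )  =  17^( - 1)* 137^1*389^1*1669^( - 1)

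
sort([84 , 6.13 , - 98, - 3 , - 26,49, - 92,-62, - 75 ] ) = [-98, - 92, - 75,-62, - 26, - 3,6.13, 49,  84]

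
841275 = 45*18695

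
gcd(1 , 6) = 1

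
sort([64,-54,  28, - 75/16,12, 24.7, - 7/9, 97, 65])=[ - 54, - 75/16, - 7/9,12,24.7, 28,64, 65,97]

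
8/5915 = 8/5915 = 0.00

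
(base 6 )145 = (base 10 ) 65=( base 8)101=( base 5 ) 230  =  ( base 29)27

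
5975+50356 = 56331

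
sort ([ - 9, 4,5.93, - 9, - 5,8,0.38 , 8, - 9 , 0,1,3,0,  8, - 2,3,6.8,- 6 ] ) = [ - 9 , - 9,-9,  -  6,  -  5,- 2,0,0, 0.38,1, 3,3, 4,5.93,6.8,8,8,8]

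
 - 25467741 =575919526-601387267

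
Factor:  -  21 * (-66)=1386=2^1 *3^2* 7^1*11^1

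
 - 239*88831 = -21230609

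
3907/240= 16 + 67/240 = 16.28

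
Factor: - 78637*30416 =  - 2391822992 = - 2^4 * 13^1 * 23^1*263^1*1901^1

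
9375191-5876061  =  3499130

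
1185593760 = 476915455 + 708678305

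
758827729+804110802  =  1562938531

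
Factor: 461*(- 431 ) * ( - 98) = 19471718 =2^1* 7^2 * 431^1*461^1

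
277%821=277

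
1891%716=459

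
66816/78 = 11136/13 = 856.62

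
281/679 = 281/679=0.41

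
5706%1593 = 927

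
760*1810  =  1375600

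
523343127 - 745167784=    - 221824657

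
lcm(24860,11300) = 124300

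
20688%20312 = 376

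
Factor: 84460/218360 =41/106= 2^ ( - 1 )*41^1*53^(-1) 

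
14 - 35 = - 21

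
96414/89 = 1083 + 27/89 = 1083.30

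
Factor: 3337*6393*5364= 114432577524  =  2^2*3^3*47^1*71^1*149^1*2131^1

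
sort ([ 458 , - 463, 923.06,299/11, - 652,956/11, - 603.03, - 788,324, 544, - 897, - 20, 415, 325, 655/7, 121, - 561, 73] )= [ -897, - 788, - 652, -603.03, - 561,  -  463, - 20, 299/11,  73, 956/11, 655/7, 121, 324 , 325,415, 458, 544, 923.06 ] 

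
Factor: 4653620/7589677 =2^2*5^1*29^(- 1 )*232681^1*  261713^( - 1)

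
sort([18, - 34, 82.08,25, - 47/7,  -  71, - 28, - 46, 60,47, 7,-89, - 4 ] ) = [  -  89,  -  71 , - 46, - 34, - 28, - 47/7,  -  4, 7,18, 25, 47, 60,82.08]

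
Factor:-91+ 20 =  - 71 = -71^1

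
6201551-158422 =6043129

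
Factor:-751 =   -  751^1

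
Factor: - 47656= -2^3 * 7^1 *23^1 * 37^1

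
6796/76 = 89+8/19 =89.42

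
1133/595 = 1133/595 = 1.90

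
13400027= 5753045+7646982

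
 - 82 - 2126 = -2208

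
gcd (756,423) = 9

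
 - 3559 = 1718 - 5277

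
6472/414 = 3236/207= 15.63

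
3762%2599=1163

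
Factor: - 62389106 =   -  2^1 * 13^1*2399581^1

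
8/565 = 8/565=0.01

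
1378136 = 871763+506373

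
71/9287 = 71/9287= 0.01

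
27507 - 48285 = - 20778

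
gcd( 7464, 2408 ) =8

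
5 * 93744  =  468720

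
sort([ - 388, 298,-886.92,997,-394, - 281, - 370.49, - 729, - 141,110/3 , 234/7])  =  [ - 886.92,-729,- 394,- 388, - 370.49, - 281, -141,234/7,110/3, 298,997] 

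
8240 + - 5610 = 2630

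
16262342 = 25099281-8836939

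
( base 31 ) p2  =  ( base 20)1ih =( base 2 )1100001001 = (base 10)777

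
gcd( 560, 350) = 70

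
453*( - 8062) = -3652086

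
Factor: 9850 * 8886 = 2^2*3^1*5^2*197^1 * 1481^1= 87527100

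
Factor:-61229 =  - 7^1 * 8747^1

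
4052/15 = 270+2/15 = 270.13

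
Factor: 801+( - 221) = 2^2*5^1*29^1 = 580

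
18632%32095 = 18632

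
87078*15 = 1306170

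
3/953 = 3/953= 0.00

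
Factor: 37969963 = 3019^1 * 12577^1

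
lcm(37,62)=2294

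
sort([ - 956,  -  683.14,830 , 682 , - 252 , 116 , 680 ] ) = [ - 956, - 683.14 ,-252,116,680,682 , 830]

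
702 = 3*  234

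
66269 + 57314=123583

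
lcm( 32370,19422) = 97110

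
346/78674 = 173/39337 = 0.00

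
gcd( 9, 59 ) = 1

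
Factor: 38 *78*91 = 2^2 *3^1*7^1*13^2*19^1 = 269724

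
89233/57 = 1565+28/57 = 1565.49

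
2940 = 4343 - 1403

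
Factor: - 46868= -2^2*11717^1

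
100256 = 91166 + 9090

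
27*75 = 2025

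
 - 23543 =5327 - 28870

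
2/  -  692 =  - 1 +345/346 = -0.00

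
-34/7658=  - 17/3829= -0.00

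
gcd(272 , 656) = 16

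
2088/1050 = 1+173/175 = 1.99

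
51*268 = 13668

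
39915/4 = 9978 + 3/4= 9978.75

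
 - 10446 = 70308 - 80754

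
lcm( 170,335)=11390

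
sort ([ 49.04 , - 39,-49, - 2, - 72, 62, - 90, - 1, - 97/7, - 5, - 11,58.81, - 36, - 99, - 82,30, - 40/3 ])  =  [ - 99, - 90, - 82,  -  72,-49 , - 39 , - 36, - 97/7, - 40/3, - 11,- 5,-2, - 1, 30,49.04, 58.81,62 ] 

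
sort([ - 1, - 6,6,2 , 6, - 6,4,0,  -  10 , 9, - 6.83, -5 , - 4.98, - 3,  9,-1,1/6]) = [-10, - 6.83,- 6 , - 6, - 5 , - 4.98,  -  3, - 1, - 1 , 0, 1/6,2,4,6,6, 9, 9]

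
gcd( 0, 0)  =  0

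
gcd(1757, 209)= 1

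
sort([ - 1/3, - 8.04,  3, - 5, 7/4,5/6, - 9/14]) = [ - 8.04, - 5, - 9/14, - 1/3, 5/6,7/4, 3]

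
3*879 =2637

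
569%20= 9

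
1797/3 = 599=599.00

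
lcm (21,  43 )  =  903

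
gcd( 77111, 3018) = 1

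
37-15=22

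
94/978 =47/489 = 0.10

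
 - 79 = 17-96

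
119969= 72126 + 47843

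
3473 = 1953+1520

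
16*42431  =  678896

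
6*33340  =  200040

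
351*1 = 351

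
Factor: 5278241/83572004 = 2^( - 2)*47^1*112303^1*20893001^(  -  1)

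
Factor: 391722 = 2^1*3^1*65287^1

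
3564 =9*396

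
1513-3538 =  - 2025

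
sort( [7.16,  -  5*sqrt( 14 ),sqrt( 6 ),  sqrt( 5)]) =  [ - 5*sqrt( 14), sqrt( 5),sqrt ( 6),7.16 ]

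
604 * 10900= 6583600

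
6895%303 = 229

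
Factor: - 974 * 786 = -2^2*3^1*131^1  *  487^1 = -  765564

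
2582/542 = 4 + 207/271 = 4.76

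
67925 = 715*95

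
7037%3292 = 453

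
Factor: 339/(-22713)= - 1/67 = -67^( - 1)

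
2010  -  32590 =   -  30580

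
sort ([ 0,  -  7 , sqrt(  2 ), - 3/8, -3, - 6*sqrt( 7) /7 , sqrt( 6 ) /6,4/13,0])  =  [ -7, - 3,  -  6*sqrt( 7 )/7, - 3/8,  0,0,  4/13, sqrt( 6)/6,sqrt(2)]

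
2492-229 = 2263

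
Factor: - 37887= -3^1 * 73^1 * 173^1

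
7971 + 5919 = 13890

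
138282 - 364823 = - 226541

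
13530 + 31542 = 45072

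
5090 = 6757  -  1667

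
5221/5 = 5221/5=1044.20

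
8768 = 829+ 7939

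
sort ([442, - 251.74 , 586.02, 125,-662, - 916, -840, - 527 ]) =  [ - 916,-840, - 662, - 527,  -  251.74,125,  442, 586.02 ] 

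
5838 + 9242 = 15080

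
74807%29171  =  16465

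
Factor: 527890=2^1*5^1*11^1*4799^1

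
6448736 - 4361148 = 2087588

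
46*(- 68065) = -3130990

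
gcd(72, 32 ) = 8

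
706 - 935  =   - 229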